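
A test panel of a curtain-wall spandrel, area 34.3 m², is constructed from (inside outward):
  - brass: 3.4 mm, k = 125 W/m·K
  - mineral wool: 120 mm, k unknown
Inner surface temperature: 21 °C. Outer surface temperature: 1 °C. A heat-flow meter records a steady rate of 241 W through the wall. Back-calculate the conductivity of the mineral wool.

k ≈ 0.0422 W/(m·K)

Model the wall as resistances in series:
R_brass = L/(kA) = 0.0034/(125×34.3) = 7.93×10^-7 K/W
Sum of known resistances R_other = 7.93×10^-7 K/W
Total R = ΔT/Q = 20/241 = 0.08299 K/W
R_mineral wool = R_total − R_other = 0.08299 K/W
k = L/(R·A) = 0.12/(0.08299×34.3)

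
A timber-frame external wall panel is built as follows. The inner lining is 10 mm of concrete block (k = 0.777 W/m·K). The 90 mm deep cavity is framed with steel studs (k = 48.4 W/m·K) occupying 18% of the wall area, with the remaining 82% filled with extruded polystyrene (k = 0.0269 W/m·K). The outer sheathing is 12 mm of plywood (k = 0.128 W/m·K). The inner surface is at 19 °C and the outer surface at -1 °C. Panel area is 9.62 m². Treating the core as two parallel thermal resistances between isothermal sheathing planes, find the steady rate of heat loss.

Q ≈ 1650 W

Sheathing layers in series; stud and cavity paths in parallel between them.
R_inner = 0.01/(0.777×9.62) = 0.001338 K/W
R_stud  = 0.09/(48.4×0.18×9.62) = 0.001074 K/W
R_cav   = 0.09/(0.0269×0.82×9.62) = 0.4241 K/W
1/R_core = 1/R_stud + 1/R_cav → R_core = 0.001071 K/W
R_outer = 0.012/(0.128×9.62) = 0.009745 K/W
R_total = 0.01215 K/W
Q = ΔT/R_total = 20/0.01215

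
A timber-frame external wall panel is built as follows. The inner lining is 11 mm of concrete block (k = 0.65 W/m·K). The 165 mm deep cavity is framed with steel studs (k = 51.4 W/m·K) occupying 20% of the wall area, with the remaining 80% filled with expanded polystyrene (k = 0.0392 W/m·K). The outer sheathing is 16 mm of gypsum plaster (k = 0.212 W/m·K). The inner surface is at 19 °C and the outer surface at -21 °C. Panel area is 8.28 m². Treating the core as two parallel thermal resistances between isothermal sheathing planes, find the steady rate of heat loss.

Sheathing layers in series; stud and cavity paths in parallel between them.
R_inner = 0.011/(0.65×8.28) = 0.002044 K/W
R_stud  = 0.165/(51.4×0.2×8.28) = 0.001938 K/W
R_cav   = 0.165/(0.0392×0.8×8.28) = 0.6354 K/W
1/R_core = 1/R_stud + 1/R_cav → R_core = 0.001933 K/W
R_outer = 0.016/(0.212×8.28) = 0.009115 K/W
R_total = 0.01309 K/W
Q = ΔT/R_total = 40/0.01309

Q ≈ 3060 W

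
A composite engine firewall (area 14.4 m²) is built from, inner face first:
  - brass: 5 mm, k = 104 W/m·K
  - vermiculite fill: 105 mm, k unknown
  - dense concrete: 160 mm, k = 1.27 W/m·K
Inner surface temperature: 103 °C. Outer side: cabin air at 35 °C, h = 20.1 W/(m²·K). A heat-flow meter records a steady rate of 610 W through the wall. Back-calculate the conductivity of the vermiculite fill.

Treating each layer as a thermal resistance in series:
R_brass = L/(kA) = 0.005/(104×14.4) = 3.339×10^-6 K/W
R_dense concrete = L/(kA) = 0.16/(1.27×14.4) = 0.008749 K/W
R_outer film = 1/(h_o·A) = 1/(20.1×14.4) = 0.003455 K/W
Sum of known resistances R_other = 0.01221 K/W
Total R = ΔT/Q = 68/610 = 0.1115 K/W
R_vermiculite fill = R_total − R_other = 0.09927 K/W
k = L/(R·A) = 0.105/(0.09927×14.4)

k ≈ 0.0735 W/(m·K)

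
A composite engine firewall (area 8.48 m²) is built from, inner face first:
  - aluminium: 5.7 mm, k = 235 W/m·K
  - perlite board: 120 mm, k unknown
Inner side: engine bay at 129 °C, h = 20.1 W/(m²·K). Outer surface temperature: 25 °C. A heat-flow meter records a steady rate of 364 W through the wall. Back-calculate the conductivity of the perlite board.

Thermal resistances in series:
R_inner film = 1/(h_i·A) = 1/(20.1×8.48) = 0.005867 K/W
R_aluminium = L/(kA) = 0.0057/(235×8.48) = 2.86×10^-6 K/W
Sum of known resistances R_other = 0.00587 K/W
Total R = ΔT/Q = 104/364 = 0.2857 K/W
R_perlite board = R_total − R_other = 0.2798 K/W
k = L/(R·A) = 0.12/(0.2798×8.48)

k ≈ 0.0506 W/(m·K)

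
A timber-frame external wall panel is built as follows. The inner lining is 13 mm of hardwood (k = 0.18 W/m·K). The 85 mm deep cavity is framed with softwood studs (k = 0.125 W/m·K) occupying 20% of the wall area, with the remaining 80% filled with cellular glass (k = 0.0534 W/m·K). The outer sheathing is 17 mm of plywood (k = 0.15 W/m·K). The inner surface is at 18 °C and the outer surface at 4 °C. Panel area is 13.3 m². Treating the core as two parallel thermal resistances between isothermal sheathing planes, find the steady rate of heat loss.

Sheathing layers in series; stud and cavity paths in parallel between them.
R_inner = 0.013/(0.18×13.3) = 0.00543 K/W
R_stud  = 0.085/(0.125×0.2×13.3) = 0.2556 K/W
R_cav   = 0.085/(0.0534×0.8×13.3) = 0.1496 K/W
1/R_core = 1/R_stud + 1/R_cav → R_core = 0.09437 K/W
R_outer = 0.017/(0.15×13.3) = 0.008521 K/W
R_total = 0.1083 K/W
Q = ΔT/R_total = 14/0.1083

Q ≈ 129 W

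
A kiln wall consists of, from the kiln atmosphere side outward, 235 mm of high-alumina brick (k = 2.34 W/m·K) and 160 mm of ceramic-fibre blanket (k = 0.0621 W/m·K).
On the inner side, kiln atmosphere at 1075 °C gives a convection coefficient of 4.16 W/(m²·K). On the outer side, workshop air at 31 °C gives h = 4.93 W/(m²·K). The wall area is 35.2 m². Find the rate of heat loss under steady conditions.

Thermal resistances in series:
R_inner film = 1/(h_i·A) = 1/(4.16×35.2) = 0.006829 K/W
R_high-alumina brick = L/(kA) = 0.235/(2.34×35.2) = 0.002853 K/W
R_ceramic-fibre blanket = L/(kA) = 0.16/(0.0621×35.2) = 0.0732 K/W
R_outer film = 1/(h_o·A) = 1/(4.93×35.2) = 0.005762 K/W
R_total = 0.08864 K/W
Q = ΔT / R_total = 1044 / 0.08864

Q ≈ 11800 W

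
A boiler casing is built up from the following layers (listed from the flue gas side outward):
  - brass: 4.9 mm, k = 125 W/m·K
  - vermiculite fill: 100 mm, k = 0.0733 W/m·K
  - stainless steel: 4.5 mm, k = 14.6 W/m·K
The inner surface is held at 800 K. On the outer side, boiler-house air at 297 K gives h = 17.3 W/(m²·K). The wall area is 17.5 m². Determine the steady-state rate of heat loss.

Using the resistance-network approach (series):
R_brass = L/(kA) = 0.0049/(125×17.5) = 2.24×10^-6 K/W
R_vermiculite fill = L/(kA) = 0.1/(0.0733×17.5) = 0.07796 K/W
R_stainless steel = L/(kA) = 0.0045/(14.6×17.5) = 1.761×10^-5 K/W
R_outer film = 1/(h_o·A) = 1/(17.3×17.5) = 0.003303 K/W
R_total = 0.08128 K/W
Q = ΔT / R_total = 503 / 0.08128

Q ≈ 6190 W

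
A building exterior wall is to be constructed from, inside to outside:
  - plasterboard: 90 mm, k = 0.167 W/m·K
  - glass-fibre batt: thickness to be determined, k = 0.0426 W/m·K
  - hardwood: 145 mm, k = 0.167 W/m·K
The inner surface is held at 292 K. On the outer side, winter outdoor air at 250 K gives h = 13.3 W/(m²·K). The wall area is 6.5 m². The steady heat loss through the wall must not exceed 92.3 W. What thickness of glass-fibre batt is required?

L ≈ 62.9 mm

Treating each layer as a thermal resistance in series:
R_plasterboard = L/(kA) = 0.09/(0.167×6.5) = 0.08291 K/W
R_hardwood = L/(kA) = 0.145/(0.167×6.5) = 0.1336 K/W
R_outer film = 1/(h_o·A) = 1/(13.3×6.5) = 0.01157 K/W
Sum of the known resistances R_other = 0.2281 K/W
Required total resistance R_tot = ΔT/Q_allow = 42/92.3 = 0.455 K/W
R_glass-fibre batt = R_tot − R_other = 0.227 K/W
L = R·k·A = 0.227×0.0426×6.5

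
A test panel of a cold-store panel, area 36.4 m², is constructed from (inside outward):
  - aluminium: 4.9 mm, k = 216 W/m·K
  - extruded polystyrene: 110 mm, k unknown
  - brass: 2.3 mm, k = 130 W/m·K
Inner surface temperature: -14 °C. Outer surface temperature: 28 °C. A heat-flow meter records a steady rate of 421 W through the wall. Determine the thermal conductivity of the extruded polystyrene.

k ≈ 0.0303 W/(m·K)

Using the resistance-network approach (series):
R_aluminium = L/(kA) = 0.0049/(216×36.4) = 6.232×10^-7 K/W
R_brass = L/(kA) = 0.0023/(130×36.4) = 4.861×10^-7 K/W
Sum of known resistances R_other = 1.109×10^-6 K/W
Total R = ΔT/Q = 42/421 = 0.09976 K/W
R_extruded polystyrene = R_total − R_other = 0.09976 K/W
k = L/(R·A) = 0.11/(0.09976×36.4)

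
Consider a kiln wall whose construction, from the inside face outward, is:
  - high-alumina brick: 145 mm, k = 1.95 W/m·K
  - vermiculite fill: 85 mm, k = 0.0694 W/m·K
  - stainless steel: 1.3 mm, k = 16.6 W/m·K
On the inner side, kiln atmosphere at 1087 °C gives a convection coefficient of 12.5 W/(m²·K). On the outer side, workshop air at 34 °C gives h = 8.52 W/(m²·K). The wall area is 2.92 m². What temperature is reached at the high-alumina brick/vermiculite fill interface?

T ≈ 978 °C

Treating each layer as a thermal resistance in series:
R_inner film = 1/(h_i·A) = 1/(12.5×2.92) = 0.0274 K/W
R_high-alumina brick = L/(kA) = 0.145/(1.95×2.92) = 0.02547 K/W
R_vermiculite fill = L/(kA) = 0.085/(0.0694×2.92) = 0.4194 K/W
R_stainless steel = L/(kA) = 0.0013/(16.6×2.92) = 2.682×10^-5 K/W
R_outer film = 1/(h_o·A) = 1/(8.52×2.92) = 0.0402 K/W
R_total = 0.5125 K/W;  Q = ΔT/R_total = 1053/0.5125 = 2055 W
T_interface = T_inner − Q·ΣR(inner→interface) = 1087 − 2050×0.05286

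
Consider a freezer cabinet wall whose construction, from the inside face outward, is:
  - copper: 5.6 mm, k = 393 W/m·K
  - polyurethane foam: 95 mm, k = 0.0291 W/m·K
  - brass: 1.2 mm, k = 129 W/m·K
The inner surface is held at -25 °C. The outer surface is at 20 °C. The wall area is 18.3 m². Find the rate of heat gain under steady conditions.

Q ≈ 252 W

Using the resistance-network approach (series):
R_copper = L/(kA) = 0.0056/(393×18.3) = 7.787×10^-7 K/W
R_polyurethane foam = L/(kA) = 0.095/(0.0291×18.3) = 0.1784 K/W
R_brass = L/(kA) = 0.0012/(129×18.3) = 5.083×10^-7 K/W
R_total = 0.1784 K/W
Q = ΔT / R_total = 45 / 0.1784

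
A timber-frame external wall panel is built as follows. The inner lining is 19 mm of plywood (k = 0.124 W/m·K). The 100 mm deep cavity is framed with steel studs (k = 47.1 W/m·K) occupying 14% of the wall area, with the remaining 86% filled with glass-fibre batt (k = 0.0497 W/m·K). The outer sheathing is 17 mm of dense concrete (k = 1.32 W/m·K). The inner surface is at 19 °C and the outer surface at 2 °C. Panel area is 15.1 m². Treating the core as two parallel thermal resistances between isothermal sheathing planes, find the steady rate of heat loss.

Q ≈ 1420 W

Sheathing layers in series; stud and cavity paths in parallel between them.
R_inner = 0.019/(0.124×15.1) = 0.01015 K/W
R_stud  = 0.1/(47.1×0.14×15.1) = 0.001004 K/W
R_cav   = 0.1/(0.0497×0.86×15.1) = 0.1549 K/W
1/R_core = 1/R_stud + 1/R_cav → R_core = 9.979×10^-4 K/W
R_outer = 0.017/(1.32×15.1) = 8.529×10^-4 K/W
R_total = 0.012 K/W
Q = ΔT/R_total = 17/0.012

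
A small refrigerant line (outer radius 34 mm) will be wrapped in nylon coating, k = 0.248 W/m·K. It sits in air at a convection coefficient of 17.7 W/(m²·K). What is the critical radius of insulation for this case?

r_cr ≈ 14 mm

For a cylinder r_cr = k/h = 0.248/17.7
r_cr = 14 mm; since the bare radius (34 mm) is above r_cr, any added insulation will reduce heat loss.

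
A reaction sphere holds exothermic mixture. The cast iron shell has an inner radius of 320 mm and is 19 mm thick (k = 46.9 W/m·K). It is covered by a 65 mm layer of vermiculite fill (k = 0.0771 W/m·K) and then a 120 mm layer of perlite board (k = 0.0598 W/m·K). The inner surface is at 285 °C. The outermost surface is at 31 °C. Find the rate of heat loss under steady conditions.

Q ≈ 204 W

Radial (spherical) resistances in series:
R_cast iron shell = (1/0.32 − 1/0.339)/(4π×46.9) = 2.972×10^-4 K/W
R_vermiculite fill = (1/0.339 − 1/0.404)/(4π×0.0771) = 0.4899 K/W
R_perlite board = (1/0.404 − 1/0.524)/(4π×0.0598) = 0.7543 K/W
R_total = 1.244 K/W
Q = ΔT/R_total = 254/1.244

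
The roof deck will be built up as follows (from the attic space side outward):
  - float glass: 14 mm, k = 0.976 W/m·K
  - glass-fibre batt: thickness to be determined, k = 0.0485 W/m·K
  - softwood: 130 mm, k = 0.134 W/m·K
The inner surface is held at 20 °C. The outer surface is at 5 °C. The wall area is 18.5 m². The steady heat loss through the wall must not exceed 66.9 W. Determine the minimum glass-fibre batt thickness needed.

L ≈ 153 mm

Thermal resistances in series:
R_float glass = L/(kA) = 0.014/(0.976×18.5) = 7.754×10^-4 K/W
R_softwood = L/(kA) = 0.13/(0.134×18.5) = 0.05244 K/W
Sum of the known resistances R_other = 0.05322 K/W
Required total resistance R_tot = ΔT/Q_allow = 15/66.9 = 0.2242 K/W
R_glass-fibre batt = R_tot − R_other = 0.171 K/W
L = R·k·A = 0.171×0.0485×18.5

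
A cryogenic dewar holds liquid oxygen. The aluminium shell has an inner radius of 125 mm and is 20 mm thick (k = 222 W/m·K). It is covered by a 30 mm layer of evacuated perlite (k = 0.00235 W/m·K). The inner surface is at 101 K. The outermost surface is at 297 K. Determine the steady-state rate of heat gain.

Radial (spherical) resistances in series:
R_aluminium shell = (1/0.125 − 1/0.145)/(4π×222) = 3.955×10^-4 K/W
R_evacuated perlite = (1/0.145 − 1/0.175)/(4π×0.00235) = 40.03 K/W
R_total = 40.04 K/W
Q = ΔT/R_total = 196/40.04

Q ≈ 4.9 W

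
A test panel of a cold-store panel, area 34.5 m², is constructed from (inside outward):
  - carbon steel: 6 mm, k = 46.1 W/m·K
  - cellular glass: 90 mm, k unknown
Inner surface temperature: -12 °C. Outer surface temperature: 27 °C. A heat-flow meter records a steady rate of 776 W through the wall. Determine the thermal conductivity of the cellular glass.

k ≈ 0.0519 W/(m·K)

Series thermal resistances:
R_carbon steel = L/(kA) = 0.006/(46.1×34.5) = 3.773×10^-6 K/W
Sum of known resistances R_other = 3.773×10^-6 K/W
Total R = ΔT/Q = 39/776 = 0.05026 K/W
R_cellular glass = R_total − R_other = 0.05025 K/W
k = L/(R·A) = 0.09/(0.05025×34.5)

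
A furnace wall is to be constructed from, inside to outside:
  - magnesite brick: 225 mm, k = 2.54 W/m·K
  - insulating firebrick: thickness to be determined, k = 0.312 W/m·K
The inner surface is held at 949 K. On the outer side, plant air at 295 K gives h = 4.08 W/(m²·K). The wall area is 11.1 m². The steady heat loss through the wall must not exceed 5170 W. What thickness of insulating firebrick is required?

L ≈ 334 mm

Series thermal resistances:
R_magnesite brick = L/(kA) = 0.225/(2.54×11.1) = 0.00798 K/W
R_outer film = 1/(h_o·A) = 1/(4.08×11.1) = 0.02208 K/W
Sum of the known resistances R_other = 0.03006 K/W
Required total resistance R_tot = ΔT/Q_allow = 654/5170 = 0.1265 K/W
R_insulating firebrick = R_tot − R_other = 0.09644 K/W
L = R·k·A = 0.09644×0.312×11.1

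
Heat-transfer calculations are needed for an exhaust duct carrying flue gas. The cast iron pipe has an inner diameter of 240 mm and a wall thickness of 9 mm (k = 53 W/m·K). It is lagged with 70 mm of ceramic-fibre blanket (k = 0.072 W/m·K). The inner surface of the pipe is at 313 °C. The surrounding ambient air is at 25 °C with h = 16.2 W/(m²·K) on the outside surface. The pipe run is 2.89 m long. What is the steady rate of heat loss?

Q ≈ 826 W

Cylindrical conduction, so R = ln(r₂/r₁)/(2πkL) per layer, in series:
R_cast iron pipe wall = ln(129/120)/(2π×53×2.89) = 7.515×10^-5 K/W
R_ceramic-fibre blanket = ln(199/129)/(2π×0.072×2.89) = 0.3316 K/W
R_outer film = 1/(h_o·2πr_oL) = 1/(16.2×2π×0.199×2.89) = 0.01708 K/W
R_total = 0.3487 K/W
Q = ΔT/R_total = 288/0.3487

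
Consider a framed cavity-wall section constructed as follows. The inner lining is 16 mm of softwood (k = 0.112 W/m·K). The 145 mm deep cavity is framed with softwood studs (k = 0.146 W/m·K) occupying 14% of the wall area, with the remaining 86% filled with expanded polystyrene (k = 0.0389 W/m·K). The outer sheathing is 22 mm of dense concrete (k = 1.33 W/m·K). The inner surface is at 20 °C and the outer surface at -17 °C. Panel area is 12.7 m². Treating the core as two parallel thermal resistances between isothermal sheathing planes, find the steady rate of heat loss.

Q ≈ 165 W

Sheathing layers in series; stud and cavity paths in parallel between them.
R_inner = 0.016/(0.112×12.7) = 0.01125 K/W
R_stud  = 0.145/(0.146×0.14×12.7) = 0.5586 K/W
R_cav   = 0.145/(0.0389×0.86×12.7) = 0.3413 K/W
1/R_core = 1/R_stud + 1/R_cav → R_core = 0.2118 K/W
R_outer = 0.022/(1.33×12.7) = 0.001302 K/W
R_total = 0.2244 K/W
Q = ΔT/R_total = 37/0.2244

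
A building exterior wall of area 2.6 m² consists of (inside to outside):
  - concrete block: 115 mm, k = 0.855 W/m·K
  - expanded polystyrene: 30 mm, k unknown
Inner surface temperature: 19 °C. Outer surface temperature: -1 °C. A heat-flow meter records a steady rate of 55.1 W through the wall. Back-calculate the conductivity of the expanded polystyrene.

Treating each layer as a thermal resistance in series:
R_concrete block = L/(kA) = 0.115/(0.855×2.6) = 0.05173 K/W
Sum of known resistances R_other = 0.05173 K/W
Total R = ΔT/Q = 20/55.1 = 0.363 K/W
R_expanded polystyrene = R_total − R_other = 0.3112 K/W
k = L/(R·A) = 0.03/(0.3112×2.6)

k ≈ 0.0371 W/(m·K)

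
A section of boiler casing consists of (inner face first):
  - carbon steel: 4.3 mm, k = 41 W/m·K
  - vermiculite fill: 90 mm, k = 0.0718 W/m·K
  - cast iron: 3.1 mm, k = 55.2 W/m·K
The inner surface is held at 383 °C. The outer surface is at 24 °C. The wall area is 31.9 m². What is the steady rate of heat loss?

Q ≈ 9140 W

Thermal resistances in series:
R_carbon steel = L/(kA) = 0.0043/(41×31.9) = 3.288×10^-6 K/W
R_vermiculite fill = L/(kA) = 0.09/(0.0718×31.9) = 0.03929 K/W
R_cast iron = L/(kA) = 0.0031/(55.2×31.9) = 1.76×10^-6 K/W
R_total = 0.0393 K/W
Q = ΔT / R_total = 359 / 0.0393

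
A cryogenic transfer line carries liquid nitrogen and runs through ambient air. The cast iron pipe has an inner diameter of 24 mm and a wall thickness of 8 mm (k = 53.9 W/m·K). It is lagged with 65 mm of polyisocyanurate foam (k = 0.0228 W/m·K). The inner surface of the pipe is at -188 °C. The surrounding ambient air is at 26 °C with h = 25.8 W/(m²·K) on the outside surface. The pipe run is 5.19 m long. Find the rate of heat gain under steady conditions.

Radial resistances (cylindrical: R_cond = ln(r_o/r_i)/(2πkL), R_conv = 1/(h·2πrL)):
R_cast iron pipe wall = ln(20/12)/(2π×53.9×5.19) = 2.906×10^-4 K/W
R_polyisocyanurate foam = ln(85/20)/(2π×0.0228×5.19) = 1.946 K/W
R_outer film = 1/(h_o·2πr_oL) = 1/(25.8×2π×0.085×5.19) = 0.01398 K/W
R_total = 1.96 K/W
Q = ΔT/R_total = 214/1.96

Q ≈ 109 W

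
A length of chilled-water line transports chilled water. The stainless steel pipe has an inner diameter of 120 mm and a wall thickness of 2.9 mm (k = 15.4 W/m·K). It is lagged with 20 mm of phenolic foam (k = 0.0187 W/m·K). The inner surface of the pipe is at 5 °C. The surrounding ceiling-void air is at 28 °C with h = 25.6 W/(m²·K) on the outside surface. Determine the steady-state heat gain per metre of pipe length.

Radial resistances (cylindrical: R_cond = ln(r_o/r_i)/(2πkL), R_conv = 1/(h·2πrL)):
R_stainless steel pipe wall = ln(62.9/60)/(2π×15.4×1) = 4.878×10^-4 K/W
R_phenolic foam = ln(82.9/62.9)/(2π×0.0187×1) = 2.35 K/W
R_outer film = 1/(h_o·2πr_oL) = 1/(25.6×2π×0.0829×1) = 0.07499 K/W
R_total = 2.425 K/W
Q = ΔT/R_total = 23/2.425

q′ ≈ 9.48 W/m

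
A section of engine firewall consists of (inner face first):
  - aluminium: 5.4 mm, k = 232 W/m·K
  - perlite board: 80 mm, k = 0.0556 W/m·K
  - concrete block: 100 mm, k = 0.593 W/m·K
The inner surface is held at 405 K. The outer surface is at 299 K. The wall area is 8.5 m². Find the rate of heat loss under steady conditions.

Q ≈ 560 W

Model the wall as resistances in series:
R_aluminium = L/(kA) = 0.0054/(232×8.5) = 2.738×10^-6 K/W
R_perlite board = L/(kA) = 0.08/(0.0556×8.5) = 0.1693 K/W
R_concrete block = L/(kA) = 0.1/(0.593×8.5) = 0.01984 K/W
R_total = 0.1891 K/W
Q = ΔT / R_total = 106 / 0.1891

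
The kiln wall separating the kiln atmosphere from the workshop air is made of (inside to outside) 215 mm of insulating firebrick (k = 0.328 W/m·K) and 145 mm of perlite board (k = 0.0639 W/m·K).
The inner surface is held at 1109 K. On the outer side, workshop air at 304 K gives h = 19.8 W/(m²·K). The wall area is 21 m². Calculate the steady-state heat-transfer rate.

Series thermal resistances:
R_insulating firebrick = L/(kA) = 0.215/(0.328×21) = 0.03121 K/W
R_perlite board = L/(kA) = 0.145/(0.0639×21) = 0.1081 K/W
R_outer film = 1/(h_o·A) = 1/(19.8×21) = 0.002405 K/W
R_total = 0.1417 K/W
Q = ΔT / R_total = 805 / 0.1417

Q ≈ 5680 W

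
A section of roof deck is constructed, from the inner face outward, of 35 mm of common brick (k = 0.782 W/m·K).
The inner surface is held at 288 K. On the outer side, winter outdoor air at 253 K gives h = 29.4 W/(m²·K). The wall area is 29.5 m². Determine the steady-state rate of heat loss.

Series thermal resistances:
R_common brick = L/(kA) = 0.035/(0.782×29.5) = 0.001517 K/W
R_outer film = 1/(h_o·A) = 1/(29.4×29.5) = 0.001153 K/W
R_total = 0.00267 K/W
Q = ΔT / R_total = 35 / 0.00267

Q ≈ 13100 W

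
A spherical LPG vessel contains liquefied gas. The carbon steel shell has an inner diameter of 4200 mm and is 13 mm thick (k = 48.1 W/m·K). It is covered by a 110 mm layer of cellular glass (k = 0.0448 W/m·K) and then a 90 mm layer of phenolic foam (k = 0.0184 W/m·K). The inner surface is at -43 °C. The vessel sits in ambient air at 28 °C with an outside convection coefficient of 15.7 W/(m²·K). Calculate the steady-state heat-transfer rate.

Q ≈ 600 W

For a spherical shell R = (1/r₁ − 1/r₂)/(4πk); film R = 1/(h·4πr²). In series:
R_carbon steel shell = (1/2.1 − 1/2.113)/(4π×48.1) = 4.847×10^-6 K/W
R_cellular glass = (1/2.113 − 1/2.223)/(4π×0.0448) = 0.0416 K/W
R_phenolic foam = (1/2.223 − 1/2.313)/(4π×0.0184) = 0.0757 K/W
R_outer film = 1/(h·4πr_o²) = 1/(15.7×4π×2.313²) = 9.474×10^-4 K/W
R_total = 0.1183 K/W
Q = ΔT/R_total = 71/0.1183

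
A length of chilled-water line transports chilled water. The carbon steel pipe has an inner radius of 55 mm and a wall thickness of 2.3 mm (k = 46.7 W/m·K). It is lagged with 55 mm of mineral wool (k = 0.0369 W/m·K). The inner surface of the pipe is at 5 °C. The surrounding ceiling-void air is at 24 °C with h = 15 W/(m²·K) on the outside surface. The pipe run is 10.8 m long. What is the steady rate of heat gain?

Q ≈ 68.5 W

Per-layer cylindrical resistances, series-summed:
R_carbon steel pipe wall = ln(57.3/55)/(2π×46.7×10.8) = 1.293×10^-5 K/W
R_mineral wool = ln(112.3/57.3)/(2π×0.0369×10.8) = 0.2687 K/W
R_outer film = 1/(h_o·2πr_oL) = 1/(15×2π×0.1123×10.8) = 0.008748 K/W
R_total = 0.2775 K/W
Q = ΔT/R_total = 19/0.2775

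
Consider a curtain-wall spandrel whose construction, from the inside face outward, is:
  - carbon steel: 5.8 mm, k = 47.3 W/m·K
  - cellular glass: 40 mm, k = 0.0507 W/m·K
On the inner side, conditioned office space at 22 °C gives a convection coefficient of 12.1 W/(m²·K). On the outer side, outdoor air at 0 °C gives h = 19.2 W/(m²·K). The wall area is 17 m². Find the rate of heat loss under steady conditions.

Q ≈ 405 W

Thermal resistances in series:
R_inner film = 1/(h_i·A) = 1/(12.1×17) = 0.004861 K/W
R_carbon steel = L/(kA) = 0.0058/(47.3×17) = 7.213×10^-6 K/W
R_cellular glass = L/(kA) = 0.04/(0.0507×17) = 0.04641 K/W
R_outer film = 1/(h_o·A) = 1/(19.2×17) = 0.003064 K/W
R_total = 0.05434 K/W
Q = ΔT / R_total = 22 / 0.05434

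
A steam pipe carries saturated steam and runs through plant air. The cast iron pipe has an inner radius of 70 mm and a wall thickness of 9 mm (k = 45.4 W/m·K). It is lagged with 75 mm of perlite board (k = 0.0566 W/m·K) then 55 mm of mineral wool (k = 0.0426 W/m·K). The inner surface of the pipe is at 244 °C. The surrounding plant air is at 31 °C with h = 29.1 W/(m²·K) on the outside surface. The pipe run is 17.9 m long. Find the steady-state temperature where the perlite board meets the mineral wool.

T ≈ 113 °C

Cylindrical conduction, so R = ln(r₂/r₁)/(2πkL) per layer, in series:
R_cast iron pipe wall = ln(79/70)/(2π×45.4×17.9) = 2.369×10^-5 K/W
R_perlite board = ln(154/79)/(2π×0.0566×17.9) = 0.1049 K/W
R_mineral wool = ln(209/154)/(2π×0.0426×17.9) = 0.06374 K/W
R_outer film = 1/(h_o·2πr_oL) = 1/(29.1×2π×0.209×17.9) = 0.001462 K/W
R_total = 0.1701 K/W
Q = ΔT/R_total = 213/0.1701
Q = 1250 W
T_interface = T_inner − Q·ΣR(inner→interface) = 244 − 1250×0.1049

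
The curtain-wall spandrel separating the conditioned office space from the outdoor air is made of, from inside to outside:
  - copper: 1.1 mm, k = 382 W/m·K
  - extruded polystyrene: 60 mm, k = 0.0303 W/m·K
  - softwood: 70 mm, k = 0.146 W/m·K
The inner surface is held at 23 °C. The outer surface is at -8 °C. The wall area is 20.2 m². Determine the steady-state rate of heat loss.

Q ≈ 255 W

Using the resistance-network approach (series):
R_copper = L/(kA) = 0.0011/(382×20.2) = 1.426×10^-7 K/W
R_extruded polystyrene = L/(kA) = 0.06/(0.0303×20.2) = 0.09803 K/W
R_softwood = L/(kA) = 0.07/(0.146×20.2) = 0.02374 K/W
R_total = 0.1218 K/W
Q = ΔT / R_total = 31 / 0.1218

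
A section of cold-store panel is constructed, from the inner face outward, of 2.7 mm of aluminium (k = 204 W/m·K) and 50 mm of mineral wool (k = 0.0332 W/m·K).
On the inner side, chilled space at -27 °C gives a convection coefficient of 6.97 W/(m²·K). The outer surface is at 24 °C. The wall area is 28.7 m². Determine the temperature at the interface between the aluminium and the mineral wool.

T ≈ -22.6 °C

Thermal resistances in series:
R_inner film = 1/(h_i·A) = 1/(6.97×28.7) = 0.004999 K/W
R_aluminium = L/(kA) = 0.0027/(204×28.7) = 4.612×10^-7 K/W
R_mineral wool = L/(kA) = 0.05/(0.0332×28.7) = 0.05247 K/W
R_total = 0.05747 K/W;  Q = ΔT/R_total = 51/0.05747 = 887.4 W
T_interface = T_inner + Q·ΣR(inner→interface) = -27 + 887×0.004999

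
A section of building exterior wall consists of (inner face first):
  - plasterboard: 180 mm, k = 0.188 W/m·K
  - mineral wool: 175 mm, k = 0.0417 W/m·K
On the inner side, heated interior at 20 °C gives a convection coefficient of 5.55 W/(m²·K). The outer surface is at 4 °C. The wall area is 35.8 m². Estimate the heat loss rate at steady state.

Treating each layer as a thermal resistance in series:
R_inner film = 1/(h_i·A) = 1/(5.55×35.8) = 0.005033 K/W
R_plasterboard = L/(kA) = 0.18/(0.188×35.8) = 0.02674 K/W
R_mineral wool = L/(kA) = 0.175/(0.0417×35.8) = 0.1172 K/W
R_total = 0.149 K/W
Q = ΔT / R_total = 16 / 0.149

Q ≈ 107 W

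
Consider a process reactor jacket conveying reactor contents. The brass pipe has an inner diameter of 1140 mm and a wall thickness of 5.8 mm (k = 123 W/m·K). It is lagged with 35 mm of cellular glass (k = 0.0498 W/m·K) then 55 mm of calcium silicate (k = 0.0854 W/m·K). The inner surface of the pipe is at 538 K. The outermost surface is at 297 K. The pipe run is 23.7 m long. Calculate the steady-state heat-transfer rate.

Treating each annulus and film as a series resistance:
R_brass pipe wall = ln(575.8/570)/(2π×123×23.7) = 5.527×10^-7 K/W
R_cellular glass = ln(610.8/575.8)/(2π×0.0498×23.7) = 0.007957 K/W
R_calcium silicate = ln(665.8/610.8)/(2π×0.0854×23.7) = 0.00678 K/W
R_total = 0.01474 K/W
Q = ΔT/R_total = 241/0.01474

Q ≈ 16400 W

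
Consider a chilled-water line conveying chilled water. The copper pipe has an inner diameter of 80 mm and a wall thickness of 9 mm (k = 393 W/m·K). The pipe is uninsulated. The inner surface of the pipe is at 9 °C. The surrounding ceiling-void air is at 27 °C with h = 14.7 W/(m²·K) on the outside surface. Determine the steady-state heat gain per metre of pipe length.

Treating each annulus and film as a series resistance:
R_copper pipe wall = ln(49/40)/(2π×393×1) = 8.219×10^-5 K/W
R_outer film = 1/(h_o·2πr_oL) = 1/(14.7×2π×0.049×1) = 0.221 K/W
R_total = 0.221 K/W
Q = ΔT/R_total = 18/0.221

q′ ≈ 81.4 W/m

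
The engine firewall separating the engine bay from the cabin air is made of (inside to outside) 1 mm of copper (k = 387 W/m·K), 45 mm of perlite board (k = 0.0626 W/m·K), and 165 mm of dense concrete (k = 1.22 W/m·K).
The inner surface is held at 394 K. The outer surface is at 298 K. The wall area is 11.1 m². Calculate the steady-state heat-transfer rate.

Model the wall as resistances in series:
R_copper = L/(kA) = 0.001/(387×11.1) = 2.328×10^-7 K/W
R_perlite board = L/(kA) = 0.045/(0.0626×11.1) = 0.06476 K/W
R_dense concrete = L/(kA) = 0.165/(1.22×11.1) = 0.01218 K/W
R_total = 0.07695 K/W
Q = ΔT / R_total = 96 / 0.07695

Q ≈ 1250 W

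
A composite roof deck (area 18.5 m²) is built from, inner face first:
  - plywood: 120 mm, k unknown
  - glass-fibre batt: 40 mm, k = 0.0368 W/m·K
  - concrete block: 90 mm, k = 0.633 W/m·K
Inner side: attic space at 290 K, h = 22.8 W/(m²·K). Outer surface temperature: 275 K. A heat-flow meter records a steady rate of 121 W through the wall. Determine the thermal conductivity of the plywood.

Using the resistance-network approach (series):
R_inner film = 1/(h_i·A) = 1/(22.8×18.5) = 0.002371 K/W
R_glass-fibre batt = L/(kA) = 0.04/(0.0368×18.5) = 0.05875 K/W
R_concrete block = L/(kA) = 0.09/(0.633×18.5) = 0.007685 K/W
Sum of known resistances R_other = 0.06881 K/W
Total R = ΔT/Q = 15/121 = 0.124 K/W
R_plywood = R_total − R_other = 0.05516 K/W
k = L/(R·A) = 0.12/(0.05516×18.5)

k ≈ 0.118 W/(m·K)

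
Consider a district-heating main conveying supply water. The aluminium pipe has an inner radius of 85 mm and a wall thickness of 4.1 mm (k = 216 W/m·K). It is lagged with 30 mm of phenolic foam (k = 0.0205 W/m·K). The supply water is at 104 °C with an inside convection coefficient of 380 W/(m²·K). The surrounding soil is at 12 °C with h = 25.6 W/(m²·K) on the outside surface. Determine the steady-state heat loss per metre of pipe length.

q′ ≈ 39.8 W/m

Per-layer cylindrical resistances, series-summed:
R_inner film = 1/(h_i·2πr₁L) = 1/(380×2π×0.085×1) = 0.004927 K/W
R_aluminium pipe wall = ln(89.1/85)/(2π×216×1) = 3.471×10^-5 K/W
R_phenolic foam = ln(119.1/89.1)/(2π×0.0205×1) = 2.253 K/W
R_outer film = 1/(h_o·2πr_oL) = 1/(25.6×2π×0.1191×1) = 0.0522 K/W
R_total = 2.31 K/W
Q = ΔT/R_total = 92/2.31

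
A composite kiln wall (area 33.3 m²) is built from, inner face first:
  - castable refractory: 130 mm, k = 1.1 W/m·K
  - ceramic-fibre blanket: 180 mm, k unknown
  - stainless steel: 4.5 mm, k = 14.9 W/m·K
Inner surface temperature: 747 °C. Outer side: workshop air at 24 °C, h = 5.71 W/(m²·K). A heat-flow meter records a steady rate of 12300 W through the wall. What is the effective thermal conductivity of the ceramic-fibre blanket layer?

k ≈ 0.108 W/(m·K)

Series thermal resistances:
R_castable refractory = L/(kA) = 0.13/(1.1×33.3) = 0.003549 K/W
R_stainless steel = L/(kA) = 0.0045/(14.9×33.3) = 9.069×10^-6 K/W
R_outer film = 1/(h_o·A) = 1/(5.71×33.3) = 0.005259 K/W
Sum of known resistances R_other = 0.008817 K/W
Total R = ΔT/Q = 723/12300 = 0.05878 K/W
R_ceramic-fibre blanket = R_total − R_other = 0.04996 K/W
k = L/(R·A) = 0.18/(0.04996×33.3)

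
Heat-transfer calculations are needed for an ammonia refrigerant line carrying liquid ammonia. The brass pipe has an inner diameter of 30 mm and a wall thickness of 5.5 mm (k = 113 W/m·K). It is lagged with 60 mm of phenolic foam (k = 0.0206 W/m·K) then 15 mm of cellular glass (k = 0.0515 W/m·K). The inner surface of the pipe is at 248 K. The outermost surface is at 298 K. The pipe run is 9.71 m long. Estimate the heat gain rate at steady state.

Per-layer cylindrical resistances, series-summed:
R_brass pipe wall = ln(20.5/15)/(2π×113×9.71) = 4.531×10^-5 K/W
R_phenolic foam = ln(80.5/20.5)/(2π×0.0206×9.71) = 1.088 K/W
R_cellular glass = ln(95.5/80.5)/(2π×0.0515×9.71) = 0.05438 K/W
R_total = 1.143 K/W
Q = ΔT/R_total = 50/1.143

Q ≈ 43.8 W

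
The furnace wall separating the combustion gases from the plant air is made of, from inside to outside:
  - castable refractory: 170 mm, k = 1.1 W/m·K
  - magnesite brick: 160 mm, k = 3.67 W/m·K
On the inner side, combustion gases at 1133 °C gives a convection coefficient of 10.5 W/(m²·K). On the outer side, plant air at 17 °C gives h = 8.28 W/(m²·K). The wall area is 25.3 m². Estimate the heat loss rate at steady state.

Q ≈ 68200 W

Thermal resistances in series:
R_inner film = 1/(h_i·A) = 1/(10.5×25.3) = 0.003764 K/W
R_castable refractory = L/(kA) = 0.17/(1.1×25.3) = 0.006109 K/W
R_magnesite brick = L/(kA) = 0.16/(3.67×25.3) = 0.001723 K/W
R_outer film = 1/(h_o·A) = 1/(8.28×25.3) = 0.004774 K/W
R_total = 0.01637 K/W
Q = ΔT / R_total = 1116 / 0.01637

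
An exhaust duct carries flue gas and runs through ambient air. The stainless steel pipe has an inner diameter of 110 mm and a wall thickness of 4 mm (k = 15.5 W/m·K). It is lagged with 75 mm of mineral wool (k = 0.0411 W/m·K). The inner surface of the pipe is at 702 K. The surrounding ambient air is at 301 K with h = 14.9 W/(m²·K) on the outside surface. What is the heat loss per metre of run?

q′ ≈ 123 W/m

Treating each annulus and film as a series resistance:
R_stainless steel pipe wall = ln(59/55)/(2π×15.5×1) = 7.209×10^-4 K/W
R_mineral wool = ln(134/59)/(2π×0.0411×1) = 3.177 K/W
R_outer film = 1/(h_o·2πr_oL) = 1/(14.9×2π×0.134×1) = 0.07971 K/W
R_total = 3.257 K/W
Q = ΔT/R_total = 401/3.257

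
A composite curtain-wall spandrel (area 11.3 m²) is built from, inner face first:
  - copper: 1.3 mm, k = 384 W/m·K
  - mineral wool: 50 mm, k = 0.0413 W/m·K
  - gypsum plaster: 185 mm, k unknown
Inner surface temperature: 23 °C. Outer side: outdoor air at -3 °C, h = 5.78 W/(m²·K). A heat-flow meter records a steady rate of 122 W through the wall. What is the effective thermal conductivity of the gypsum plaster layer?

Treating each layer as a thermal resistance in series:
R_copper = L/(kA) = 0.0013/(384×11.3) = 2.996×10^-7 K/W
R_mineral wool = L/(kA) = 0.05/(0.0413×11.3) = 0.1071 K/W
R_outer film = 1/(h_o·A) = 1/(5.78×11.3) = 0.01531 K/W
Sum of known resistances R_other = 0.1224 K/W
Total R = ΔT/Q = 26/122 = 0.2131 K/W
R_gypsum plaster = R_total − R_other = 0.09067 K/W
k = L/(R·A) = 0.185/(0.09067×11.3)

k ≈ 0.181 W/(m·K)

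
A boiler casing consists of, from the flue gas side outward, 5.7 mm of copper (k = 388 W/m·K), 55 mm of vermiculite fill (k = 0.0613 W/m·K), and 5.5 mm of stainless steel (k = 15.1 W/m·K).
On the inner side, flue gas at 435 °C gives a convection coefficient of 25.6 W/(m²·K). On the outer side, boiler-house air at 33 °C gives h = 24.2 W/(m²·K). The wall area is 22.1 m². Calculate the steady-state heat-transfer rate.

Model the wall as resistances in series:
R_inner film = 1/(h_i·A) = 1/(25.6×22.1) = 0.001768 K/W
R_copper = L/(kA) = 0.0057/(388×22.1) = 6.647×10^-7 K/W
R_vermiculite fill = L/(kA) = 0.055/(0.0613×22.1) = 0.0406 K/W
R_stainless steel = L/(kA) = 0.0055/(15.1×22.1) = 1.648×10^-5 K/W
R_outer film = 1/(h_o·A) = 1/(24.2×22.1) = 0.00187 K/W
R_total = 0.04425 K/W
Q = ΔT / R_total = 402 / 0.04425

Q ≈ 9080 W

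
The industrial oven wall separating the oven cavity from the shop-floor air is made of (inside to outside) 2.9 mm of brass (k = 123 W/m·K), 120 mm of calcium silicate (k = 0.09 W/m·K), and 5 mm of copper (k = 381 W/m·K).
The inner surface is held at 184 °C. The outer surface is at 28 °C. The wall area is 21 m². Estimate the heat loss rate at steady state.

Treating each layer as a thermal resistance in series:
R_brass = L/(kA) = 0.0029/(123×21) = 1.123×10^-6 K/W
R_calcium silicate = L/(kA) = 0.12/(0.09×21) = 0.06349 K/W
R_copper = L/(kA) = 0.005/(381×21) = 6.249×10^-7 K/W
R_total = 0.06349 K/W
Q = ΔT / R_total = 156 / 0.06349

Q ≈ 2460 W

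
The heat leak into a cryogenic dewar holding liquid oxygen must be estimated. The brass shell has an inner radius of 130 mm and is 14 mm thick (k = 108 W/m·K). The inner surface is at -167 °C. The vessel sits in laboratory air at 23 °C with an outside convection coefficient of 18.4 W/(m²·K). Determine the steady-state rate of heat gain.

For a spherical shell R = (1/r₁ − 1/r₂)/(4πk); film R = 1/(h·4πr²). In series:
R_brass shell = (1/0.13 − 1/0.144)/(4π×108) = 5.51×10^-4 K/W
R_outer film = 1/(h·4πr_o²) = 1/(18.4×4π×0.144²) = 0.2086 K/W
R_total = 0.2091 K/W
Q = ΔT/R_total = 190/0.2091

Q ≈ 909 W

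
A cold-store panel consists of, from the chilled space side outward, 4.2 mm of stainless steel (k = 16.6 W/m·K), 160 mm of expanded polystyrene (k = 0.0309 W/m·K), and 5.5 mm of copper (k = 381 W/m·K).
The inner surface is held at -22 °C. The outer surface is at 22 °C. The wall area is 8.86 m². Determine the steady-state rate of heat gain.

Thermal resistances in series:
R_stainless steel = L/(kA) = 0.0042/(16.6×8.86) = 2.856×10^-5 K/W
R_expanded polystyrene = L/(kA) = 0.16/(0.0309×8.86) = 0.5844 K/W
R_copper = L/(kA) = 0.0055/(381×8.86) = 1.629×10^-6 K/W
R_total = 0.5845 K/W
Q = ΔT / R_total = 44 / 0.5845

Q ≈ 75.3 W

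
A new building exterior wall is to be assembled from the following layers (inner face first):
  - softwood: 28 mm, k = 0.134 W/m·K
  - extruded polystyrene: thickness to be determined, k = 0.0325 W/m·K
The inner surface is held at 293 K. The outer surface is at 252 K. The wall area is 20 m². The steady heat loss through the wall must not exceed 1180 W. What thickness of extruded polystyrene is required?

L ≈ 15.8 mm

Series thermal resistances:
R_softwood = L/(kA) = 0.028/(0.134×20) = 0.01045 K/W
Sum of the known resistances R_other = 0.01045 K/W
Required total resistance R_tot = ΔT/Q_allow = 41/1180 = 0.03475 K/W
R_extruded polystyrene = R_tot − R_other = 0.0243 K/W
L = R·k·A = 0.0243×0.0325×20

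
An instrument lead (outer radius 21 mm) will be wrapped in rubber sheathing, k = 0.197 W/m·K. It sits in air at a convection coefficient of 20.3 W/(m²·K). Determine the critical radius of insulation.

r_cr ≈ 9.7 mm

For a cylinder r_cr = k/h = 0.197/20.3
r_cr = 9.7 mm; since the bare radius (21 mm) is above r_cr, any added insulation will reduce heat loss.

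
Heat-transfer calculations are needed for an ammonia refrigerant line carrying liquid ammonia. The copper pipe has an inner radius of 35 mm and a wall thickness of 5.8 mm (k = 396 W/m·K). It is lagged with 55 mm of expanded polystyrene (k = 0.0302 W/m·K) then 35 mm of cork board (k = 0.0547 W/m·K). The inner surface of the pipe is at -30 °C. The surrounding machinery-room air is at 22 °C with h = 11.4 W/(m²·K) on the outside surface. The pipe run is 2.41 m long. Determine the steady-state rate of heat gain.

Cylindrical conduction, so R = ln(r₂/r₁)/(2πkL) per layer, in series:
R_copper pipe wall = ln(40.8/35)/(2π×396×2.41) = 2.557×10^-5 K/W
R_expanded polystyrene = ln(95.8/40.8)/(2π×0.0302×2.41) = 1.867 K/W
R_cork board = ln(130.8/95.8)/(2π×0.0547×2.41) = 0.376 K/W
R_outer film = 1/(h_o·2πr_oL) = 1/(11.4×2π×0.1308×2.41) = 0.04429 K/W
R_total = 2.287 K/W
Q = ΔT/R_total = 52/2.287

Q ≈ 22.7 W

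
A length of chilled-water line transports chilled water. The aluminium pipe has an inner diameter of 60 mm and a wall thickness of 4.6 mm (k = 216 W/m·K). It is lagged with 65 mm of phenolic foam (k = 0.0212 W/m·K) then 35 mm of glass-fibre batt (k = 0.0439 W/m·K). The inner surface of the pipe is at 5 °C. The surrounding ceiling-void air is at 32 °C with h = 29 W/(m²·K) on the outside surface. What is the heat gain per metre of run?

q′ ≈ 2.98 W/m

Treating each annulus and film as a series resistance:
R_aluminium pipe wall = ln(34.6/30)/(2π×216×1) = 1.051×10^-4 K/W
R_phenolic foam = ln(99.6/34.6)/(2π×0.0212×1) = 7.938 K/W
R_glass-fibre batt = ln(134.6/99.6)/(2π×0.0439×1) = 1.092 K/W
R_outer film = 1/(h_o·2πr_oL) = 1/(29×2π×0.1346×1) = 0.04077 K/W
R_total = 9.07 K/W
Q = ΔT/R_total = 27/9.07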